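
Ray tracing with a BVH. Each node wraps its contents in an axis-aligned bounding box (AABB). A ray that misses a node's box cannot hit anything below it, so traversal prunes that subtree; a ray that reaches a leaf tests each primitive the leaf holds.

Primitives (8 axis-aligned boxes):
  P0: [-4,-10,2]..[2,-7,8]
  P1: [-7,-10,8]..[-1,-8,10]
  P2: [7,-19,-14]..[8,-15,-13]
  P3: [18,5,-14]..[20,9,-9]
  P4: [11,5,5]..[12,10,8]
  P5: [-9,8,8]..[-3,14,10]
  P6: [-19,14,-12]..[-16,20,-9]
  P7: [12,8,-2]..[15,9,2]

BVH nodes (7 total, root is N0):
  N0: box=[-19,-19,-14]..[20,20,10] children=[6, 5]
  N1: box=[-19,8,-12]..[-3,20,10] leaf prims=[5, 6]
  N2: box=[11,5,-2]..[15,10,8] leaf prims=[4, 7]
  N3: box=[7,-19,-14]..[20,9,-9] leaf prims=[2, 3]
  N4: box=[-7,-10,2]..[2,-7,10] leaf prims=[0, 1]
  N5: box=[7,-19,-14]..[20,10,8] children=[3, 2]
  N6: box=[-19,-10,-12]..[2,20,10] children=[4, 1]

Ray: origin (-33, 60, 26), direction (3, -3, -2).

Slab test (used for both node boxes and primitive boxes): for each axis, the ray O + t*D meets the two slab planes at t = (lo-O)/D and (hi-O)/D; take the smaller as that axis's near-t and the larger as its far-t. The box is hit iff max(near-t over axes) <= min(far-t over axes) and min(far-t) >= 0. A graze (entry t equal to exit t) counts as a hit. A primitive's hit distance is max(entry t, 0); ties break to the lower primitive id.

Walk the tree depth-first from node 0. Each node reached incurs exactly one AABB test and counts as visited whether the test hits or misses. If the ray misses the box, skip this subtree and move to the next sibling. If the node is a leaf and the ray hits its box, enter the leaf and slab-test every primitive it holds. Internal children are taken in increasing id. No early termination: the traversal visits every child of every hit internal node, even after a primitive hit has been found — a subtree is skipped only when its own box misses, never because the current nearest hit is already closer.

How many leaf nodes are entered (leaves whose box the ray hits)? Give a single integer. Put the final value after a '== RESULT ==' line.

Trace the traversal:
N0 x:[14/3,53/3] y:[40/3,79/3] z:[8,20] -> hit [40/3,53/3], descend [5, 6]
  N5 x:[40/3,53/3] y:[50/3,79/3] z:[9,20] -> hit [50/3,53/3], descend [2, 3]
    N2 x:[44/3,16] y:[50/3,55/3] z:[9,14] -> miss, prune
    N3 x:[40/3,53/3] y:[17,79/3] z:[35/2,20] -> hit [35/2,53/3] leaf, test {P2(miss), P3@t=35/2}
  N6 x:[14/3,35/3] y:[40/3,70/3] z:[8,19] -> miss, prune

Summary -> nodes [0, 5, 2, 3, 6]; box-tests=5; leaf-entries=1; first=P3

== RESULT ==
1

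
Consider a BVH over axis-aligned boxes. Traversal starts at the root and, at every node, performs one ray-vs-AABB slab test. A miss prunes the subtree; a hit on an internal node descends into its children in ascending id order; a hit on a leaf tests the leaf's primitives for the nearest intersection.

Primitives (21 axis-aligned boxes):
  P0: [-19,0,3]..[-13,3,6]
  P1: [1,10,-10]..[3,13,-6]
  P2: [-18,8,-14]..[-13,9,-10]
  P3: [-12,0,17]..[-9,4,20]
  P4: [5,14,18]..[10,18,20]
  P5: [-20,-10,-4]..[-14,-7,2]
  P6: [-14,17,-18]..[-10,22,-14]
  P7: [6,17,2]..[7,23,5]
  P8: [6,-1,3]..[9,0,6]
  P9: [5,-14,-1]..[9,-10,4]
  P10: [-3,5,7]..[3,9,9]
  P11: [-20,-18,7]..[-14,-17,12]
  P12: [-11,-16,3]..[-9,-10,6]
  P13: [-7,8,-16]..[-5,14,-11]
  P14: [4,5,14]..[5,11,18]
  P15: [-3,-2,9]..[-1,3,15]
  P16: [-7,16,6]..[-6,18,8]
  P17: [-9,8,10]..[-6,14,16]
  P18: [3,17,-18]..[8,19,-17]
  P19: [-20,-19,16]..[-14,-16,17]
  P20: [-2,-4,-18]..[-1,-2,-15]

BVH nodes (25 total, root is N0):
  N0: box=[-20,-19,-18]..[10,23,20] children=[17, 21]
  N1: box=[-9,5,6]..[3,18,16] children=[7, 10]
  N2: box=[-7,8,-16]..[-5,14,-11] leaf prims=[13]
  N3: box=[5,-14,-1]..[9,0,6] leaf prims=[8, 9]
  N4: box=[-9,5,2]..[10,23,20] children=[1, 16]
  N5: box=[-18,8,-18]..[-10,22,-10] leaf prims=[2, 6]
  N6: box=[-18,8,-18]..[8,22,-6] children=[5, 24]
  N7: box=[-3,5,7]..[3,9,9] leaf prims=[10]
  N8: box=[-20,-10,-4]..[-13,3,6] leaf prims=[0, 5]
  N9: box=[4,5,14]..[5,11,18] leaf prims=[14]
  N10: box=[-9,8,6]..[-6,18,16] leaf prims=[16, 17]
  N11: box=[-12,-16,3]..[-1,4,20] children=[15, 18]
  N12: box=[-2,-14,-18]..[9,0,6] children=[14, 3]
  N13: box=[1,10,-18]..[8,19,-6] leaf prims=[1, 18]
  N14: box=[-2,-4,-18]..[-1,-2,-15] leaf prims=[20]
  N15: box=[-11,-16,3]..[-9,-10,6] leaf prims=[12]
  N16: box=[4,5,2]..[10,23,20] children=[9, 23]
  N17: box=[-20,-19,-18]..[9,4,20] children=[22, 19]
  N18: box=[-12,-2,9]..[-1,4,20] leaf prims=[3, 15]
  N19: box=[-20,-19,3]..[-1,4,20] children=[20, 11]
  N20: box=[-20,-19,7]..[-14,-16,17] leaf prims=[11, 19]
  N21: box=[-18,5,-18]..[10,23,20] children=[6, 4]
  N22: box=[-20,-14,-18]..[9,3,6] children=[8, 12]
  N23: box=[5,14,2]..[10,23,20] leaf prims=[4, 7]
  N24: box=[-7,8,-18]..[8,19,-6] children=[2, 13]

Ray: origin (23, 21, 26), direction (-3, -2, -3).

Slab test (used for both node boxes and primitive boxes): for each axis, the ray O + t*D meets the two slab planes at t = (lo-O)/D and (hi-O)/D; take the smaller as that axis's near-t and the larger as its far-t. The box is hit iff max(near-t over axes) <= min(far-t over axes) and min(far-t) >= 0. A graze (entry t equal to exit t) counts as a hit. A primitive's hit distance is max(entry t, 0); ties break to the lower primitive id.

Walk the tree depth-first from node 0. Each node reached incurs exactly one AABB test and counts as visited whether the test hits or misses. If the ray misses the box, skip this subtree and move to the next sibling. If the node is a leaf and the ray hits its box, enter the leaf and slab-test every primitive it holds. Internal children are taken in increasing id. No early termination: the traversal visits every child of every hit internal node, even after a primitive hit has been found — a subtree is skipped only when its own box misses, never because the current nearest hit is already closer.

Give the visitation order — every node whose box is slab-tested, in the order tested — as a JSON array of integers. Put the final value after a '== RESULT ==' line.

Trace the traversal:
N0 x:[13/3,43/3] y:[-1,20] z:[2,44/3] -> hit [13/3,43/3], descend [17, 21]
  N17 x:[14/3,43/3] y:[17/2,20] z:[2,44/3] -> hit [17/2,43/3], descend [19, 22]
    N19 x:[8,43/3] y:[17/2,20] z:[2,23/3] -> miss, prune
    N22 x:[14/3,43/3] y:[9,35/2] z:[20/3,44/3] -> hit [9,43/3], descend [8, 12]
      N8 x:[12,43/3] y:[9,31/2] z:[20/3,10] -> miss, prune
      N12 x:[14/3,25/3] y:[21/2,35/2] z:[20/3,44/3] -> miss, prune
  N21 x:[13/3,41/3] y:[-1,8] z:[2,44/3] -> hit [13/3,8], descend [4, 6]
    N4 x:[13/3,32/3] y:[-1,8] z:[2,8] -> hit [13/3,8], descend [1, 16]
      N1 x:[20/3,32/3] y:[3/2,8] z:[10/3,20/3] -> hit [20/3,20/3], descend [7, 10]
        N7 x:[20/3,26/3] y:[6,8] z:[17/3,19/3] -> miss, prune
        N10 x:[29/3,32/3] y:[3/2,13/2] z:[10/3,20/3] -> miss, prune
      N16 x:[13/3,19/3] y:[-1,8] z:[2,8] -> hit [13/3,19/3], descend [9, 23]
        N9 x:[6,19/3] y:[5,8] z:[8/3,4] -> miss, prune
        N23 x:[13/3,6] y:[-1,7/2] z:[2,8] -> miss, prune
    N6 x:[5,41/3] y:[-1/2,13/2] z:[32/3,44/3] -> miss, prune

15 AABB tests over nodes [0, 17, 19, 22, 8, 12, 21, 4, 1, 7, 10, 16, 9, 23, 6]; 0 leaves entered; closest miss.

== RESULT ==
[0, 17, 19, 22, 8, 12, 21, 4, 1, 7, 10, 16, 9, 23, 6]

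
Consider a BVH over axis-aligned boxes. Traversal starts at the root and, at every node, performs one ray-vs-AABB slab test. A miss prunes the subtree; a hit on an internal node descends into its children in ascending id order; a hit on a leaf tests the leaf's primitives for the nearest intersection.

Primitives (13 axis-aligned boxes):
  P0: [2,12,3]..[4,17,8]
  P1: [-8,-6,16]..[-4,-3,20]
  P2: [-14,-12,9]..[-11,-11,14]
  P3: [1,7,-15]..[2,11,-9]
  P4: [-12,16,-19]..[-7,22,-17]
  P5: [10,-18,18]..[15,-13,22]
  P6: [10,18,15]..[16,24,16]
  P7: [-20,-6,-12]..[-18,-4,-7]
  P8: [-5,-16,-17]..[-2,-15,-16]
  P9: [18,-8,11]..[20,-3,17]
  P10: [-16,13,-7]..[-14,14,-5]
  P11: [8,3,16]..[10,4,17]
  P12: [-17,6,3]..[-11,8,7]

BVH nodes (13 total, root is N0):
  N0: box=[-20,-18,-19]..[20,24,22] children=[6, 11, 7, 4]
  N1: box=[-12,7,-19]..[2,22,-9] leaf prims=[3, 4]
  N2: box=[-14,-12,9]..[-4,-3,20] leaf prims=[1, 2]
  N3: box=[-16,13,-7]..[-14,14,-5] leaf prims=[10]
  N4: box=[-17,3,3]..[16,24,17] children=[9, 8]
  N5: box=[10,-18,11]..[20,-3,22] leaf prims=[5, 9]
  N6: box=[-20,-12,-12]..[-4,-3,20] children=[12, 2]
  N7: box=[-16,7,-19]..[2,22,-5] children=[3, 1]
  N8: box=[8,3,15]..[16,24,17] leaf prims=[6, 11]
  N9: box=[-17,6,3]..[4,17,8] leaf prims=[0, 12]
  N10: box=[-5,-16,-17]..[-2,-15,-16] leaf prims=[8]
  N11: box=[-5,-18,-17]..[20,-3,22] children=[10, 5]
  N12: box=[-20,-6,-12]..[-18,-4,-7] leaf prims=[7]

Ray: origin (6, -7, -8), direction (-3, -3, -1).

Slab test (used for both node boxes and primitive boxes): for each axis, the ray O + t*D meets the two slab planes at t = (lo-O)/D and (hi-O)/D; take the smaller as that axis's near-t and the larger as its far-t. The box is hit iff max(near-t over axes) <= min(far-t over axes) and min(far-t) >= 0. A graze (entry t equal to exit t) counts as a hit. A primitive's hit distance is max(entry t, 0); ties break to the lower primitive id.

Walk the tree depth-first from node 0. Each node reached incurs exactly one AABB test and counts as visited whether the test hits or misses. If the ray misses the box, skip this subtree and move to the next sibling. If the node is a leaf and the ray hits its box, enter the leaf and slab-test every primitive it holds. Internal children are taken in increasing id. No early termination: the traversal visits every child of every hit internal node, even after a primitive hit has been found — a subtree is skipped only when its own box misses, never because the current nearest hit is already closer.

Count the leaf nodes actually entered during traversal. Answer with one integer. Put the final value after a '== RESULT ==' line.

Walk:
N0 x:[-14/3,26/3] y:[-31/3,11/3] z:[-30,11] -> hit [-14/3,11/3], descend [4, 6, 7, 11]
  N4 x:[-10/3,23/3] y:[-31/3,-10/3] z:[-25,-11] -> miss, prune
  N6 x:[10/3,26/3] y:[-4/3,5/3] z:[-28,4] -> miss, prune
  N7 x:[4/3,22/3] y:[-29/3,-14/3] z:[-3,11] -> miss, prune
  N11 x:[-14/3,11/3] y:[-4/3,11/3] z:[-30,9] -> hit [-4/3,11/3], descend [5, 10]
    N5 x:[-14/3,-4/3] y:[-4/3,11/3] z:[-30,-19] -> miss, prune
    N10 x:[8/3,11/3] y:[8/3,3] z:[8,9] -> miss, prune

7 AABB tests over nodes [0, 4, 6, 7, 11, 5, 10]; 0 leaves entered; closest miss.

== RESULT ==
0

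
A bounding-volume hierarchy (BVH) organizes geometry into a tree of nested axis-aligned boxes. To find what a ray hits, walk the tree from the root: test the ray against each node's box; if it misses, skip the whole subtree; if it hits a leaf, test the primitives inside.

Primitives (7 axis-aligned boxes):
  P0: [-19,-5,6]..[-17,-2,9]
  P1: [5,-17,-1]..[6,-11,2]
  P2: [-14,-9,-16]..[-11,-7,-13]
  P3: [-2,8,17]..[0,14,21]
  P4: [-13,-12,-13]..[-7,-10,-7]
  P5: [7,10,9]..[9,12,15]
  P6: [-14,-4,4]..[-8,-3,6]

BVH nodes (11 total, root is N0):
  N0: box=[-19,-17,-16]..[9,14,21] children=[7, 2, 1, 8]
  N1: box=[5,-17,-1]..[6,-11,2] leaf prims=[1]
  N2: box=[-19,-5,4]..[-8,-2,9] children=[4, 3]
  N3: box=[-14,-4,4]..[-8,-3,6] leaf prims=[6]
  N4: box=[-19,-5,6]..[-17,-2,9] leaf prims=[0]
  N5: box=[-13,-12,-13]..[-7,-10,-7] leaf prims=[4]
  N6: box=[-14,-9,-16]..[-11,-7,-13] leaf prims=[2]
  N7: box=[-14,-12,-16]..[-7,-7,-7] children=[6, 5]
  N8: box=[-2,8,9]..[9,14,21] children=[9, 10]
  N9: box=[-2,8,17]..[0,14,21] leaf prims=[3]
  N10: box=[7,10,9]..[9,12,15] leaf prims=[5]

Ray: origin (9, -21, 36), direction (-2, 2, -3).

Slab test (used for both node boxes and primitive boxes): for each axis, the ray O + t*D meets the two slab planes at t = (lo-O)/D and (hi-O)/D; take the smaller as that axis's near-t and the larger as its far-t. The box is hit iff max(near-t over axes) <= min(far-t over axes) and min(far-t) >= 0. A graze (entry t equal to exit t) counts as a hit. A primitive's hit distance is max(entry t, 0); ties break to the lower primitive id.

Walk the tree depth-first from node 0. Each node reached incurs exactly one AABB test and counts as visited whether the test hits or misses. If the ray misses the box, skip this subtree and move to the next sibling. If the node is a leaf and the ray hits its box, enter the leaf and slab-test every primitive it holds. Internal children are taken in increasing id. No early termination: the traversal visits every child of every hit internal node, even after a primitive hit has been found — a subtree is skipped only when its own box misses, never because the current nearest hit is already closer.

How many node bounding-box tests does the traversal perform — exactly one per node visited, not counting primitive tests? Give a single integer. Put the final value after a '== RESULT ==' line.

Traverse from the root:
N0 x:[0,14] y:[2,35/2] z:[5,52/3] -> hit [5,14], descend [1, 2, 7, 8]
  N1 x:[3/2,2] y:[2,5] z:[34/3,37/3] -> miss, prune
  N2 x:[17/2,14] y:[8,19/2] z:[9,32/3] -> hit [9,19/2], descend [3, 4]
    N3 x:[17/2,23/2] y:[17/2,9] z:[10,32/3] -> miss, prune
    N4 x:[13,14] y:[8,19/2] z:[9,10] -> miss, prune
  N7 x:[8,23/2] y:[9/2,7] z:[43/3,52/3] -> miss, prune
  N8 x:[0,11/2] y:[29/2,35/2] z:[5,9] -> miss, prune

Visited [0, 1, 2, 3, 4, 7, 8]. Tests: 7 box, 0 leaf. Nearest: miss.

== RESULT ==
7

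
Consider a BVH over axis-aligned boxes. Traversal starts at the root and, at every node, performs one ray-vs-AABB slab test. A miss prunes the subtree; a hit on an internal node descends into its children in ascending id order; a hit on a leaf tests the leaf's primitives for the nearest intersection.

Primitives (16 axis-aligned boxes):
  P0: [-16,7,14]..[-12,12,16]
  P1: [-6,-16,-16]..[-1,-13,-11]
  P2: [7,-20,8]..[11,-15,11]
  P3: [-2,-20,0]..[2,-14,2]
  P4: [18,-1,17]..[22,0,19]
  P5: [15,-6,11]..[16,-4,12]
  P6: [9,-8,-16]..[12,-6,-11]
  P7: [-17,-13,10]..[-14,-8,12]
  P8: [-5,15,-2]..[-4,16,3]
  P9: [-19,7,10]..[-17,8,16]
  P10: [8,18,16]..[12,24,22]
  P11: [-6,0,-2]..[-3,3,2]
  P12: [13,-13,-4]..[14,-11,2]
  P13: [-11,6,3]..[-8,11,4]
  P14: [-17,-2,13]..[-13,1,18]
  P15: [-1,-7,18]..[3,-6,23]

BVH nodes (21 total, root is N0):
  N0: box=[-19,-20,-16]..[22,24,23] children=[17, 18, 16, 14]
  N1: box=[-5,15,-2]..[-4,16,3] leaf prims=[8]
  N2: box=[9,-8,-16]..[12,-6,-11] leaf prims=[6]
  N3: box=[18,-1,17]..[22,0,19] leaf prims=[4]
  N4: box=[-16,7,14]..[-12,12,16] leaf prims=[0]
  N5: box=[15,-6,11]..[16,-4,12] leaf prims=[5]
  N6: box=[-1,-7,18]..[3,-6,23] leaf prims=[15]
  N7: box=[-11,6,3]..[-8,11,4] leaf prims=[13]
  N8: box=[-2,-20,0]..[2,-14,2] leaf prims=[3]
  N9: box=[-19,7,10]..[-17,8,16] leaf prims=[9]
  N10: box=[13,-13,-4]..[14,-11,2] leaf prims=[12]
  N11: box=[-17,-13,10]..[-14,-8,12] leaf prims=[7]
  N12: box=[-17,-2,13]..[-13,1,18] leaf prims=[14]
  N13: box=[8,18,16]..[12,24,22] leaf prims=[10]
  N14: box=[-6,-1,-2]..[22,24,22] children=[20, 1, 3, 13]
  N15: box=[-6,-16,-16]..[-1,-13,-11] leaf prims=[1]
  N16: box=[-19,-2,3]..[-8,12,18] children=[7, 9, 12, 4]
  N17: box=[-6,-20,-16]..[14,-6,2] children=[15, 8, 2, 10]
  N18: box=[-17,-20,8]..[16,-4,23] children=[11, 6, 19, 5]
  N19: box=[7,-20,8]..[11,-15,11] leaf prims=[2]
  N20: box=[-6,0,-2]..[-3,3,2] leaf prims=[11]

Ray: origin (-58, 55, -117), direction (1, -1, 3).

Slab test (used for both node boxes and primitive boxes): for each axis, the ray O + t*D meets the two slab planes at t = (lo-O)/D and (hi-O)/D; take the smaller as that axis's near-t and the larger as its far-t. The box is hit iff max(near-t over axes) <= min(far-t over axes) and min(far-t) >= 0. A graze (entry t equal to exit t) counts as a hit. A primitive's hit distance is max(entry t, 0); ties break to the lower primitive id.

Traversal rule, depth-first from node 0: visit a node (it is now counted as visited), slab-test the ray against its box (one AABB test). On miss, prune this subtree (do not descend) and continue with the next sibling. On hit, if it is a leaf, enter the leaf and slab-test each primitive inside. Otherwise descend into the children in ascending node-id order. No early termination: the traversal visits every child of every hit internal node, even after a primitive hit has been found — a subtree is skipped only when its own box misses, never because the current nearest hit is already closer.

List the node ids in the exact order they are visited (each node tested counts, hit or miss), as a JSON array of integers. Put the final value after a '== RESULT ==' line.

Walk:
N0 x:[39,80] y:[31,75] z:[101/3,140/3] -> hit [39,140/3], descend [14, 16, 17, 18]
  N14 x:[52,80] y:[31,56] z:[115/3,139/3] -> miss, prune
  N16 x:[39,50] y:[43,57] z:[40,45] -> hit [43,45], descend [4, 7, 9, 12]
    N4 x:[42,46] y:[43,48] z:[131/3,133/3] -> hit [131/3,133/3] leaf, test {P0@t=131/3}
    N7 x:[47,50] y:[44,49] z:[40,121/3] -> miss, prune
    N9 x:[39,41] y:[47,48] z:[127/3,133/3] -> miss, prune
    N12 x:[41,45] y:[54,57] z:[130/3,45] -> miss, prune
  N17 x:[52,72] y:[61,75] z:[101/3,119/3] -> miss, prune
  N18 x:[41,74] y:[59,75] z:[125/3,140/3] -> miss, prune

order=[0, 14, 16, 4, 7, 9, 12, 17, 18]  |boxes|=9  |leaves|=1  hit=P0

== RESULT ==
[0, 14, 16, 4, 7, 9, 12, 17, 18]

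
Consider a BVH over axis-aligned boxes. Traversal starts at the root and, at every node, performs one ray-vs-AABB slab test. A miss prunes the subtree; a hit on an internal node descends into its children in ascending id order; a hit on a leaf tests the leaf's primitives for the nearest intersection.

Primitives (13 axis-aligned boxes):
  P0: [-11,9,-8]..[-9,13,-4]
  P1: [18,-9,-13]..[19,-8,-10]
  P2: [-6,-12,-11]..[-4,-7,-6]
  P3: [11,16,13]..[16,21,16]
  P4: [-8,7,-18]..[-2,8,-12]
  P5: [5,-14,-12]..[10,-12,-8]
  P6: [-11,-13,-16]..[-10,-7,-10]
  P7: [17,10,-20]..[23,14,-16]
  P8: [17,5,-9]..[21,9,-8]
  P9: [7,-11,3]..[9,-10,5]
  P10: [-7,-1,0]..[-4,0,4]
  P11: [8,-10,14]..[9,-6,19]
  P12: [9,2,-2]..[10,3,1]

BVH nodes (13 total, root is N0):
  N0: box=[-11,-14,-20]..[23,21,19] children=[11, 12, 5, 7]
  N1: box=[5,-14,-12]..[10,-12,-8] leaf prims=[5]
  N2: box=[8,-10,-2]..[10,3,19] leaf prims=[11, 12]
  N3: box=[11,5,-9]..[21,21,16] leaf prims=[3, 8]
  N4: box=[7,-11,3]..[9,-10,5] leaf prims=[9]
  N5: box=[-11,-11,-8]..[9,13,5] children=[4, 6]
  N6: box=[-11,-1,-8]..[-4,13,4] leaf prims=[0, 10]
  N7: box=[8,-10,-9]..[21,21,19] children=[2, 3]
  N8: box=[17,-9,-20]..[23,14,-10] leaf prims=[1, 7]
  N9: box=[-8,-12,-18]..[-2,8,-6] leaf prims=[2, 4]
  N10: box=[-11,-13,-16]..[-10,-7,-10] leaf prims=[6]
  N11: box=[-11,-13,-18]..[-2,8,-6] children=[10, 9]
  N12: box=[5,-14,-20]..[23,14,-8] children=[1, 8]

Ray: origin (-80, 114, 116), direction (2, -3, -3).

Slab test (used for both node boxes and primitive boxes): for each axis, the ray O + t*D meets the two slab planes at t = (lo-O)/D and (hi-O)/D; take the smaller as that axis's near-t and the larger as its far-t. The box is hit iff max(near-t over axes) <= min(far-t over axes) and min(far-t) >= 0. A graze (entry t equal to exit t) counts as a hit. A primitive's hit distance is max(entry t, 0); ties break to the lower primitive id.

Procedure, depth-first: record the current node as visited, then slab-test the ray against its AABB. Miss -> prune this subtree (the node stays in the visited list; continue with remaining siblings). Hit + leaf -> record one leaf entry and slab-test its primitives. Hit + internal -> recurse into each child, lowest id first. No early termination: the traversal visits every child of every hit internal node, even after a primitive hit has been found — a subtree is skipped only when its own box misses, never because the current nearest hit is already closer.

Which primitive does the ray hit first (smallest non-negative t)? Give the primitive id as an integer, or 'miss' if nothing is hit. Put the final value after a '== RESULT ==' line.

Trace the traversal:
N0 x:[69/2,103/2] y:[31,128/3] z:[97/3,136/3] -> hit [69/2,128/3], descend [5, 7, 11, 12]
  N5 x:[69/2,89/2] y:[101/3,125/3] z:[37,124/3] -> hit [37,124/3], descend [4, 6]
    N4 x:[87/2,89/2] y:[124/3,125/3] z:[37,113/3] -> miss, prune
    N6 x:[69/2,38] y:[101/3,115/3] z:[112/3,124/3] -> hit [112/3,38] leaf, test {P0(miss), P10@t=38}
  N7 x:[44,101/2] y:[31,124/3] z:[97/3,125/3] -> miss, prune
  N11 x:[69/2,39] y:[106/3,127/3] z:[122/3,134/3] -> miss, prune
  N12 x:[85/2,103/2] y:[100/3,128/3] z:[124/3,136/3] -> hit [85/2,128/3], descend [1, 8]
    N1 x:[85/2,45] y:[42,128/3] z:[124/3,128/3] -> hit [85/2,128/3] leaf, test {P5@t=85/2}
    N8 x:[97/2,103/2] y:[100/3,41] z:[42,136/3] -> miss, prune

Summary -> nodes [0, 5, 4, 6, 7, 11, 12, 1, 8]; box-tests=9; leaf-entries=2; first=P10

== RESULT ==
10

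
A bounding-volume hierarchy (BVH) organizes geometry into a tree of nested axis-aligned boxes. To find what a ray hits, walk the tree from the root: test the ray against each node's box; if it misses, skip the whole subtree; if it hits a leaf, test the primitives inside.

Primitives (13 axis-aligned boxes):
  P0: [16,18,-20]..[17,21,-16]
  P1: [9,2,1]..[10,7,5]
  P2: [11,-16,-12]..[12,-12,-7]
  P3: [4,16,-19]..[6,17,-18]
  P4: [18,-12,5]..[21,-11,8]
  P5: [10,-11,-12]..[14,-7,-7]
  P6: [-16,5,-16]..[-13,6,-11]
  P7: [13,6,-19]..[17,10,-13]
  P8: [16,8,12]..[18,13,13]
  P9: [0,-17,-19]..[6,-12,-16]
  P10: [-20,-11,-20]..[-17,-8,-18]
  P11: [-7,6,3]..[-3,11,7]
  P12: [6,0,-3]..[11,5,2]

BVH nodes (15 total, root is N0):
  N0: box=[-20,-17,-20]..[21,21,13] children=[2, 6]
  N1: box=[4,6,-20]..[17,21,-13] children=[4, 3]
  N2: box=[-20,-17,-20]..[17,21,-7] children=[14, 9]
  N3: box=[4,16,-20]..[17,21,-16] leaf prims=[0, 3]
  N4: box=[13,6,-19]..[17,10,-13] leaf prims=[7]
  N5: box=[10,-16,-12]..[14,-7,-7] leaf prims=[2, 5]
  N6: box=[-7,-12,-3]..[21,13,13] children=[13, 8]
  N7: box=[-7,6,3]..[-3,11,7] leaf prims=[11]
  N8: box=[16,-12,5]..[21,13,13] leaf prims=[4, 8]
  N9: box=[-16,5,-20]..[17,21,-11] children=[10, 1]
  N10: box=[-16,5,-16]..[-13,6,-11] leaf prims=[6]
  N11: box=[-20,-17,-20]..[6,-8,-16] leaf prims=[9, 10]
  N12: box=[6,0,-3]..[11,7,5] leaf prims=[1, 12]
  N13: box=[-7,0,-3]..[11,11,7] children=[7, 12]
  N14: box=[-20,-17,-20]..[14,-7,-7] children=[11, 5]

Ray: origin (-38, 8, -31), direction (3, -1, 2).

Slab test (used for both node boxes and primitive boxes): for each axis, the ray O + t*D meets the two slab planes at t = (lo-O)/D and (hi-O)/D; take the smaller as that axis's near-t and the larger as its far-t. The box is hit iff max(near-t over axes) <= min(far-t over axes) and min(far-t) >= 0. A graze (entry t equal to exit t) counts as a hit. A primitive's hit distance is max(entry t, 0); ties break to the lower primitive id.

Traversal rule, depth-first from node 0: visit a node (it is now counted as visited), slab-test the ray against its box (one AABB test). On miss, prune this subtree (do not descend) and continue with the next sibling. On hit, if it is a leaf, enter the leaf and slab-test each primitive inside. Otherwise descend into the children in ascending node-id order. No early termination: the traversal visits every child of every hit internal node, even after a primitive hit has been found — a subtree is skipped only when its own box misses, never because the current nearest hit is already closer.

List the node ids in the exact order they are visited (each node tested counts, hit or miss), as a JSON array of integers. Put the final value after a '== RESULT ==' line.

Traverse from the root:
N0 x:[6,59/3] y:[-13,25] z:[11/2,22] -> hit [6,59/3], descend [2, 6]
  N2 x:[6,55/3] y:[-13,25] z:[11/2,12] -> hit [6,12], descend [9, 14]
    N9 x:[22/3,55/3] y:[-13,3] z:[11/2,10] -> miss, prune
    N14 x:[6,52/3] y:[15,25] z:[11/2,12] -> miss, prune
  N6 x:[31/3,59/3] y:[-5,20] z:[14,22] -> hit [14,59/3], descend [8, 13]
    N8 x:[18,59/3] y:[-5,20] z:[18,22] -> hit [18,59/3] leaf, test {P4@t=19, P8(miss)}
    N13 x:[31/3,49/3] y:[-3,8] z:[14,19] -> miss, prune

Visited [0, 2, 9, 14, 6, 8, 13]. Tests: 7 box, 1 leaf. Nearest: P4.

== RESULT ==
[0, 2, 9, 14, 6, 8, 13]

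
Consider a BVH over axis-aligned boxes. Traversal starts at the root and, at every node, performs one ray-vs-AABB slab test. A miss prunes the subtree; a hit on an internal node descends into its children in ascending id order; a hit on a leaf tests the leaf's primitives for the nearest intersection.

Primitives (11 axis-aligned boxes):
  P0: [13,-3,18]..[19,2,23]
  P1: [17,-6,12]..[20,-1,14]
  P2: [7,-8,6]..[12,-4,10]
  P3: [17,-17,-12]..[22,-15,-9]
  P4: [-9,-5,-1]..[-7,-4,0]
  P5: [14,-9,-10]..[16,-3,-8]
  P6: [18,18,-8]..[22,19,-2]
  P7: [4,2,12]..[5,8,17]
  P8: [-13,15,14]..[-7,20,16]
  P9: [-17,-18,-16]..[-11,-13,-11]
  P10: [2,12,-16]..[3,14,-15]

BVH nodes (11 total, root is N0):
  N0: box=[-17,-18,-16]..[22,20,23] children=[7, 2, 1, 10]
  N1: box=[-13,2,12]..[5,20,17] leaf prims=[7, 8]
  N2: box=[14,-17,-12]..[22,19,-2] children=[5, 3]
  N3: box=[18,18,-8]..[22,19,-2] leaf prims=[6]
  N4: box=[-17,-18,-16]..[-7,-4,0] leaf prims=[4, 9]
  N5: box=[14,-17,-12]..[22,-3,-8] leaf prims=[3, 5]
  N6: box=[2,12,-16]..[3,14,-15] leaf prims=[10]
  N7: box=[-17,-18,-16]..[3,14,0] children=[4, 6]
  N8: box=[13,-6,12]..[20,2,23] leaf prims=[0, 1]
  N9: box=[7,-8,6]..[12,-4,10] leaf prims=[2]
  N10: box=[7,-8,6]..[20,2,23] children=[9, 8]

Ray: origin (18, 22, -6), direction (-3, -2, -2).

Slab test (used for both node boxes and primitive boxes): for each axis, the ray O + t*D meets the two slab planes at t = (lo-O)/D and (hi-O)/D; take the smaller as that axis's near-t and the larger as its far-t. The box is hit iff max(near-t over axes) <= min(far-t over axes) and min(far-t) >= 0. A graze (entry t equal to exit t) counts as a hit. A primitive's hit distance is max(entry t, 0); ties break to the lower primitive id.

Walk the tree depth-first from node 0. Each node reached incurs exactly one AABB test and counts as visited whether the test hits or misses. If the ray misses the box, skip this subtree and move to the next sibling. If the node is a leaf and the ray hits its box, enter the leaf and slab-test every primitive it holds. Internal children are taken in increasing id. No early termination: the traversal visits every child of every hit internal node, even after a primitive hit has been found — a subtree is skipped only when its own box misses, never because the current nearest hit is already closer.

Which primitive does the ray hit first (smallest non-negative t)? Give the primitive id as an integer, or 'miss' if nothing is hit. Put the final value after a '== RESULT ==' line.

Trace the traversal:
N0 x:[-4/3,35/3] y:[1,20] z:[-29/2,5] -> hit [1,5], descend [1, 2, 7, 10]
  N1 x:[13/3,31/3] y:[1,10] z:[-23/2,-9] -> miss, prune
  N2 x:[-4/3,4/3] y:[3/2,39/2] z:[-2,3] -> miss, prune
  N7 x:[5,35/3] y:[4,20] z:[-3,5] -> hit [5,5], descend [4, 6]
    N4 x:[25/3,35/3] y:[13,20] z:[-3,5] -> miss, prune
    N6 x:[5,16/3] y:[4,5] z:[9/2,5] -> hit [5,5] leaf, test {P10@t=5}
  N10 x:[-2/3,11/3] y:[10,15] z:[-29/2,-6] -> miss, prune

Visited [0, 1, 2, 7, 4, 6, 10]. Tests: 7 box, 1 leaf. Nearest: P10.

== RESULT ==
10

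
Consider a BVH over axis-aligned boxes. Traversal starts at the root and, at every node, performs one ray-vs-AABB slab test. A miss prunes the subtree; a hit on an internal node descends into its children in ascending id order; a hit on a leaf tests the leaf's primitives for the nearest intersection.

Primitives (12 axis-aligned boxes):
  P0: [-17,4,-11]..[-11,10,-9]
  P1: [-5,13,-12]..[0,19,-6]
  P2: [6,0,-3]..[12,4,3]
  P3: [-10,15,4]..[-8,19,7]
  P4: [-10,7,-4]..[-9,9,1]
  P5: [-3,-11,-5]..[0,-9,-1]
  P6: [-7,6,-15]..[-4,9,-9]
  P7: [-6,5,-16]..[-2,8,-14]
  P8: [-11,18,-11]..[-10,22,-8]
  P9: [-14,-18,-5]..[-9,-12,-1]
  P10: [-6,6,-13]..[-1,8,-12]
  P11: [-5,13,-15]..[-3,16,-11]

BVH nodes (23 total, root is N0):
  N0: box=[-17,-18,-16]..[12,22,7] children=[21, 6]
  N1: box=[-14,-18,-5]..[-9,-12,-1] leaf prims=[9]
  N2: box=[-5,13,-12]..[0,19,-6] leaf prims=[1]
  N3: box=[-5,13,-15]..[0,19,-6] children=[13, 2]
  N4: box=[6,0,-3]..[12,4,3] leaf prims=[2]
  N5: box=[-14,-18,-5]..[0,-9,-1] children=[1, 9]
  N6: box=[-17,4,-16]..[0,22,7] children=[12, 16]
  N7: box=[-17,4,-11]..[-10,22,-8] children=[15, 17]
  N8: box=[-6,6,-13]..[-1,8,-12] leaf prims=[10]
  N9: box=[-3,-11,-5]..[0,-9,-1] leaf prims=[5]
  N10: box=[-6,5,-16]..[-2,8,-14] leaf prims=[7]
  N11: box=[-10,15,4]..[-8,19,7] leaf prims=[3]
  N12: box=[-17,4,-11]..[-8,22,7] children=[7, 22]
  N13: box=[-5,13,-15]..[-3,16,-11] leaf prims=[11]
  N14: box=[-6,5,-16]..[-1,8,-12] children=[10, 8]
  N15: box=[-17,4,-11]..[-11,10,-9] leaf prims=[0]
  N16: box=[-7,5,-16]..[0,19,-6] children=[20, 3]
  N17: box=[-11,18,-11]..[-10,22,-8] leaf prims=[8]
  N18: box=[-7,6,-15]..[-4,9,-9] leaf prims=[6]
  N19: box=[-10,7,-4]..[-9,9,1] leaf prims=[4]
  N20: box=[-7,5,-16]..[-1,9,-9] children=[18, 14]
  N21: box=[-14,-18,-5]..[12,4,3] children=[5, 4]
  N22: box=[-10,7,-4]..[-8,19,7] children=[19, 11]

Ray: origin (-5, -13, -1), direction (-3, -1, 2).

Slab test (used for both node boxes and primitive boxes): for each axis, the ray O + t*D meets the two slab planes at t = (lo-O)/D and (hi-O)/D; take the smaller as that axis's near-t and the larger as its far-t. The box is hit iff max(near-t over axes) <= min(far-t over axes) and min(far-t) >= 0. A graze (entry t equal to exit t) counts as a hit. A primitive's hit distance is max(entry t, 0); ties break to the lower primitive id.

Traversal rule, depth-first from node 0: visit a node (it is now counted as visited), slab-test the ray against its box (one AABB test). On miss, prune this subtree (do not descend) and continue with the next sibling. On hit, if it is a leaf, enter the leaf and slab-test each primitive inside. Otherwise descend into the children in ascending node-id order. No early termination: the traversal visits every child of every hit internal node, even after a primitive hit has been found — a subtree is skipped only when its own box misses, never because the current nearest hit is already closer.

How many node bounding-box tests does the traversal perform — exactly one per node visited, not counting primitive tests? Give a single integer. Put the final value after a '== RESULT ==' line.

Walk:
N0 x:[-17/3,4] y:[-35,5] z:[-15/2,4] -> hit [-17/3,4], descend [6, 21]
  N6 x:[-5/3,4] y:[-35,-17] z:[-15/2,4] -> miss, prune
  N21 x:[-17/3,3] y:[-17,5] z:[-2,2] -> hit [-2,2], descend [4, 5]
    N4 x:[-17/3,-11/3] y:[-17,-13] z:[-1,2] -> miss, prune
    N5 x:[-5/3,3] y:[-4,5] z:[-2,0] -> hit [-5/3,0], descend [1, 9]
      N1 x:[4/3,3] y:[-1,5] z:[-2,0] -> miss, prune
      N9 x:[-5/3,-2/3] y:[-4,-2] z:[-2,0] -> miss, prune

7 AABB tests over nodes [0, 6, 21, 4, 5, 1, 9]; 0 leaves entered; closest miss.

== RESULT ==
7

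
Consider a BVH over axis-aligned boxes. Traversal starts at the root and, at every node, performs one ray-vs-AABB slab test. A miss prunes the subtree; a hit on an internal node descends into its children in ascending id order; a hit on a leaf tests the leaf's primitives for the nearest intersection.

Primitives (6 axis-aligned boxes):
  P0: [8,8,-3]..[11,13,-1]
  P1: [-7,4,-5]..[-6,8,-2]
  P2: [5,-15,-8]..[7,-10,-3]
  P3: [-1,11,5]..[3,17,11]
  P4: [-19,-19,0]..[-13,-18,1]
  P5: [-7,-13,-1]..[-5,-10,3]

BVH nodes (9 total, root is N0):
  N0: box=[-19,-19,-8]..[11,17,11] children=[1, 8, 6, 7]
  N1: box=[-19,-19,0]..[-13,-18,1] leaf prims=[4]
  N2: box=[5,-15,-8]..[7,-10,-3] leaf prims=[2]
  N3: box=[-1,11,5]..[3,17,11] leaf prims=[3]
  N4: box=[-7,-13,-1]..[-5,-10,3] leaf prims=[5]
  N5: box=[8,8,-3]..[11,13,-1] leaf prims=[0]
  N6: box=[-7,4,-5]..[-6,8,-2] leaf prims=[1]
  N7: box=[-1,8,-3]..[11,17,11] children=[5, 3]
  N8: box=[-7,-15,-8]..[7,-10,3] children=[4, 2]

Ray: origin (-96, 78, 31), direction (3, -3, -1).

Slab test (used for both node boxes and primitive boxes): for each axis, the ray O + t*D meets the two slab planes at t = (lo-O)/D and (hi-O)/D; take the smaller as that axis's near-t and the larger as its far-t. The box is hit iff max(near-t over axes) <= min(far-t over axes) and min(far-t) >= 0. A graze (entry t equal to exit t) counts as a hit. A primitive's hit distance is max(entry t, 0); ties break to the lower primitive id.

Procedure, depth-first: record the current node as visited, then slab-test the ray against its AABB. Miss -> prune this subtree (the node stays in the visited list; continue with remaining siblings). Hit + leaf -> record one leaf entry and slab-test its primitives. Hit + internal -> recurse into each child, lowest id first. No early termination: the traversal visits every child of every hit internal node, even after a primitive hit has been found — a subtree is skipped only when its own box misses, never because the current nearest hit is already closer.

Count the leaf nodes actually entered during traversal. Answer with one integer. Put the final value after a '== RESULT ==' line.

Trace the traversal:
N0 x:[77/3,107/3] y:[61/3,97/3] z:[20,39] -> hit [77/3,97/3], descend [1, 6, 7, 8]
  N1 x:[77/3,83/3] y:[32,97/3] z:[30,31] -> miss, prune
  N6 x:[89/3,30] y:[70/3,74/3] z:[33,36] -> miss, prune
  N7 x:[95/3,107/3] y:[61/3,70/3] z:[20,34] -> miss, prune
  N8 x:[89/3,103/3] y:[88/3,31] z:[28,39] -> hit [89/3,31], descend [2, 4]
    N2 x:[101/3,103/3] y:[88/3,31] z:[34,39] -> miss, prune
    N4 x:[89/3,91/3] y:[88/3,91/3] z:[28,32] -> hit [89/3,91/3] leaf, test {P5@t=89/3}

order=[0, 1, 6, 7, 8, 2, 4]  |boxes|=7  |leaves|=1  hit=P5

== RESULT ==
1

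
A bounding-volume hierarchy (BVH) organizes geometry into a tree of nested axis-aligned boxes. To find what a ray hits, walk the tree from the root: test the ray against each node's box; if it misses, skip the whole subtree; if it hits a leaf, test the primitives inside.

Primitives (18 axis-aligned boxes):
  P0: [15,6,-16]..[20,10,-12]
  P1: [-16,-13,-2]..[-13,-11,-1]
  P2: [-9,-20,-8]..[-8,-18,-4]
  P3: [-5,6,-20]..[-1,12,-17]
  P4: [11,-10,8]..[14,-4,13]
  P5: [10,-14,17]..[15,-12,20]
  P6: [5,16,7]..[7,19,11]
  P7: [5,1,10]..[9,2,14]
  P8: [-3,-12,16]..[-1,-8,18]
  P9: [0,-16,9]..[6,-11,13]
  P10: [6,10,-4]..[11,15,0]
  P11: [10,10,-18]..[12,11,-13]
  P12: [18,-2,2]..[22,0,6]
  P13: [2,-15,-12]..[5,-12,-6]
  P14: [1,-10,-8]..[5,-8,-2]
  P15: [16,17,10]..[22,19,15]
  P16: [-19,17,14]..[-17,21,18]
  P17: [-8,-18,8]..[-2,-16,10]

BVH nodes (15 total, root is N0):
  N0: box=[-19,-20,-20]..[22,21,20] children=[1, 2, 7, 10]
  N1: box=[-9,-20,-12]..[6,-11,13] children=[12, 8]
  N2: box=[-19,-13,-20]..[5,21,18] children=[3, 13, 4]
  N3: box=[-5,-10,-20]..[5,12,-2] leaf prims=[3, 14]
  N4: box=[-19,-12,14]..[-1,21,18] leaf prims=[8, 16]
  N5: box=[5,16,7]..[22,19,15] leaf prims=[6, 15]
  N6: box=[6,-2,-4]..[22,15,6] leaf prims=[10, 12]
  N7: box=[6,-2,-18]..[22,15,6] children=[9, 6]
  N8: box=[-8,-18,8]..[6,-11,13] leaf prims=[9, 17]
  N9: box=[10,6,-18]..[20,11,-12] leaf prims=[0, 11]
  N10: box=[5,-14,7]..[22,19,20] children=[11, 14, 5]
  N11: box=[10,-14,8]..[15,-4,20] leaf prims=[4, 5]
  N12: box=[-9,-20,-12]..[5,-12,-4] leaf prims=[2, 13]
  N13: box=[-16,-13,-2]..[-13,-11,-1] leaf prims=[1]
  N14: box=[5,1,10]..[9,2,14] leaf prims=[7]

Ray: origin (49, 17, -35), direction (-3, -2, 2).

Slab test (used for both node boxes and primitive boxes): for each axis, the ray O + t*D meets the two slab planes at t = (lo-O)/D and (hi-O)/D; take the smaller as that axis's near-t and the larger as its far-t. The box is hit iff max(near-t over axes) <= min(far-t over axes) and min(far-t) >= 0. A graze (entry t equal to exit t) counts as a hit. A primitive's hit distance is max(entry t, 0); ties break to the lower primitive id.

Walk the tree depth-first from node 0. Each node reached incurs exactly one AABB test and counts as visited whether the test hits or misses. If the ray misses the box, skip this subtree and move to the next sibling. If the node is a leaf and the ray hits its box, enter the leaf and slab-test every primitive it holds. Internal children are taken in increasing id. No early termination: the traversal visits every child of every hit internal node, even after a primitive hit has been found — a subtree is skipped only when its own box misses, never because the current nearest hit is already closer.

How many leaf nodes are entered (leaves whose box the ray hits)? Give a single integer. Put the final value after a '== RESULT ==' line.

Traverse from the root:
N0 x:[9,68/3] y:[-2,37/2] z:[15/2,55/2] -> hit [9,37/2], descend [1, 2, 7, 10]
  N1 x:[43/3,58/3] y:[14,37/2] z:[23/2,24] -> hit [43/3,37/2], descend [8, 12]
    N8 x:[43/3,19] y:[14,35/2] z:[43/2,24] -> miss, prune
    N12 x:[44/3,58/3] y:[29/2,37/2] z:[23/2,31/2] -> hit [44/3,31/2] leaf, test {P2(miss), P13(miss)}
  N2 x:[44/3,68/3] y:[-2,15] z:[15/2,53/2] -> hit [44/3,15], descend [3, 4, 13]
    N3 x:[44/3,18] y:[5/2,27/2] z:[15/2,33/2] -> miss, prune
    N4 x:[50/3,68/3] y:[-2,29/2] z:[49/2,53/2] -> miss, prune
    N13 x:[62/3,65/3] y:[14,15] z:[33/2,17] -> miss, prune
  N7 x:[9,43/3] y:[1,19/2] z:[17/2,41/2] -> hit [9,19/2], descend [6, 9]
    N6 x:[9,43/3] y:[1,19/2] z:[31/2,41/2] -> miss, prune
    N9 x:[29/3,13] y:[3,11/2] z:[17/2,23/2] -> miss, prune
  N10 x:[9,44/3] y:[-1,31/2] z:[21,55/2] -> miss, prune

Visited [0, 1, 8, 12, 2, 3, 4, 13, 7, 6, 9, 10]. Tests: 12 box, 1 leaf. Nearest: miss.

== RESULT ==
1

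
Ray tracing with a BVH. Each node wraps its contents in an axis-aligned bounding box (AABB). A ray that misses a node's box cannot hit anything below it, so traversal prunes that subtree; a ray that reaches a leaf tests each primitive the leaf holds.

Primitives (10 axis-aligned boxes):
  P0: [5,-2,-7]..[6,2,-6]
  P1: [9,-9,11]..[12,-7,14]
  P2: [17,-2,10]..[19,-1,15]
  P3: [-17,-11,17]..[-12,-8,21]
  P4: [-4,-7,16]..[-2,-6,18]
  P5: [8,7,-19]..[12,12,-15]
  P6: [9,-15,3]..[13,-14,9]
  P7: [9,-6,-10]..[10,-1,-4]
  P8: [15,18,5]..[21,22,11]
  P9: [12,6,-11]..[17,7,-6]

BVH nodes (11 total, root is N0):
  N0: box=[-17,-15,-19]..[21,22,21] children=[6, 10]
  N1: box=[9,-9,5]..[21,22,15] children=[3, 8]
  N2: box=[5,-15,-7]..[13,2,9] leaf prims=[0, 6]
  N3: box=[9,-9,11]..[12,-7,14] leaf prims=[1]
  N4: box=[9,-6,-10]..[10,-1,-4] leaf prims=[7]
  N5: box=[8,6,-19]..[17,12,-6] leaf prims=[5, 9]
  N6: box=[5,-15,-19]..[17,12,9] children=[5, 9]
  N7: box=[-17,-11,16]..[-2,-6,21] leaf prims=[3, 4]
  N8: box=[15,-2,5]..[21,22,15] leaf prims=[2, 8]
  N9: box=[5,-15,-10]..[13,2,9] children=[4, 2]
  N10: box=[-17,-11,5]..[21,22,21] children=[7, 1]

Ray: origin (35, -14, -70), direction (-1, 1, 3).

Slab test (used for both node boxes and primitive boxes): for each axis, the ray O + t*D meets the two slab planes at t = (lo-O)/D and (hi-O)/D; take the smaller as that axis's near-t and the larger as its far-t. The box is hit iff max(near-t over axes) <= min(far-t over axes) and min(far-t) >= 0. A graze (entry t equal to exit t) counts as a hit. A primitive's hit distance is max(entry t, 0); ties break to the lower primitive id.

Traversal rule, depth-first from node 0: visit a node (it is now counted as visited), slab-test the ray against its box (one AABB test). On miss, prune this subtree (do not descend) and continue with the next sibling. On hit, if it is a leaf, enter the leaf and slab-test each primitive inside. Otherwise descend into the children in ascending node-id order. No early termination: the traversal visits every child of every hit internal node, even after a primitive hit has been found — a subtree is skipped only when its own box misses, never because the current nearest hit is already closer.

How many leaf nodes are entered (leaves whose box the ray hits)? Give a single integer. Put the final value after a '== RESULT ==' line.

Trace the traversal:
N0 x:[14,52] y:[-1,36] z:[17,91/3] -> hit [17,91/3], descend [6, 10]
  N6 x:[18,30] y:[-1,26] z:[17,79/3] -> hit [18,26], descend [5, 9]
    N5 x:[18,27] y:[20,26] z:[17,64/3] -> hit [20,64/3] leaf, test {P5(miss), P9@t=20}
    N9 x:[22,30] y:[-1,16] z:[20,79/3] -> miss, prune
  N10 x:[14,52] y:[3,36] z:[25,91/3] -> hit [25,91/3], descend [1, 7]
    N1 x:[14,26] y:[5,36] z:[25,85/3] -> hit [25,26], descend [3, 8]
      N3 x:[23,26] y:[5,7] z:[27,28] -> miss, prune
      N8 x:[14,20] y:[12,36] z:[25,85/3] -> miss, prune
    N7 x:[37,52] y:[3,8] z:[86/3,91/3] -> miss, prune

Visited [0, 6, 5, 9, 10, 1, 3, 8, 7]. Tests: 9 box, 1 leaf. Nearest: P9.

== RESULT ==
1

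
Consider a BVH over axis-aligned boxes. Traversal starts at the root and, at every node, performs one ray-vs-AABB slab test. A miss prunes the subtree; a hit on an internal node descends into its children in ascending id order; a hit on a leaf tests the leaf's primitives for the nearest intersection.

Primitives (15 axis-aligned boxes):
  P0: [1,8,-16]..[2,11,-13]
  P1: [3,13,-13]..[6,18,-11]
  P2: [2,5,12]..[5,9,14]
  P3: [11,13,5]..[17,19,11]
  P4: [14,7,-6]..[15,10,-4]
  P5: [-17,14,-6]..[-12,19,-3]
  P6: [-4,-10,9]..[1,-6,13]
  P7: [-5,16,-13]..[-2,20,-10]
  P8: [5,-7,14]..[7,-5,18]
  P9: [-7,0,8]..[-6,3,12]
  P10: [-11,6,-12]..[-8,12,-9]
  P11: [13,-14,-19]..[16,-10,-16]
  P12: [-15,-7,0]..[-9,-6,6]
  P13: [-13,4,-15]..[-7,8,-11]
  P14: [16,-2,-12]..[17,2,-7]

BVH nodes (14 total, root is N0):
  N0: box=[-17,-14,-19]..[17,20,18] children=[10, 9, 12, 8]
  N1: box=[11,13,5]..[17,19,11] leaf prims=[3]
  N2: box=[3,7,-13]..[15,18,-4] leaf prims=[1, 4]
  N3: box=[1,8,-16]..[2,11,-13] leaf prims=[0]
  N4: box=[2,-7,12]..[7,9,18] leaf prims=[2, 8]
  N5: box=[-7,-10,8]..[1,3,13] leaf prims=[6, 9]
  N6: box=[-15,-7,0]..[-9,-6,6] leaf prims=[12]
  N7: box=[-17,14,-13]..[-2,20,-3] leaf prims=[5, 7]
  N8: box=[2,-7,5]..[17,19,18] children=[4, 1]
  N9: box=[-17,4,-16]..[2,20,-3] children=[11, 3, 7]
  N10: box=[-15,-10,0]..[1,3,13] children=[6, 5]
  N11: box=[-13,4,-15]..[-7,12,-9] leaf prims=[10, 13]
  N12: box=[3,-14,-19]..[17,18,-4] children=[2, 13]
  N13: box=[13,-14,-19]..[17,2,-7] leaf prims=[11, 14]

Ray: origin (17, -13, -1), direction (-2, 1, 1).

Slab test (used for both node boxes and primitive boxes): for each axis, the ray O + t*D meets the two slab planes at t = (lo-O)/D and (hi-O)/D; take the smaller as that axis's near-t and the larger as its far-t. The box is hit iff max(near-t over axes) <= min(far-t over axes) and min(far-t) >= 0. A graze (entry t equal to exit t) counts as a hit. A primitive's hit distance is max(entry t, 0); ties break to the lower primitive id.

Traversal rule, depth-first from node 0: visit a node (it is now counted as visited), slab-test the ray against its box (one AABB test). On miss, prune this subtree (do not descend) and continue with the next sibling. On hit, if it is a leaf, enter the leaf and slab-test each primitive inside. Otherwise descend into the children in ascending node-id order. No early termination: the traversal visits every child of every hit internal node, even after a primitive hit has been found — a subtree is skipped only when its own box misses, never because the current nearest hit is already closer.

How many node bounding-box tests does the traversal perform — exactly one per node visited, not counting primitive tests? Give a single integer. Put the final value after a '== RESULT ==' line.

Traverse from the root:
N0 x:[0,17] y:[-1,33] z:[-18,19] -> hit [0,17], descend [8, 9, 10, 12]
  N8 x:[0,15/2] y:[6,32] z:[6,19] -> hit [6,15/2], descend [1, 4]
    N1 x:[0,3] y:[26,32] z:[6,12] -> miss, prune
    N4 x:[5,15/2] y:[6,22] z:[13,19] -> miss, prune
  N9 x:[15/2,17] y:[17,33] z:[-15,-2] -> miss, prune
  N10 x:[8,16] y:[3,16] z:[1,14] -> hit [8,14], descend [5, 6]
    N5 x:[8,12] y:[3,16] z:[9,14] -> hit [9,12] leaf, test {P6(miss), P9(miss)}
    N6 x:[13,16] y:[6,7] z:[1,7] -> miss, prune
  N12 x:[0,7] y:[-1,31] z:[-18,-3] -> miss, prune

Visited [0, 8, 1, 4, 9, 10, 5, 6, 12]. Tests: 9 box, 1 leaf. Nearest: miss.

== RESULT ==
9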